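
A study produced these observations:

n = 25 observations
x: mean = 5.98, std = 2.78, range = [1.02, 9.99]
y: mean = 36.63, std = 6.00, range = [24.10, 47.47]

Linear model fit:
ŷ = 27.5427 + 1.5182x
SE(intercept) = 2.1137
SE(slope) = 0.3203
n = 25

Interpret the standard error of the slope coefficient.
SE(β̂₁) = 0.3203 is the estimated standard deviation of the slope estimate across repeated samples; relative to β̂₁ = 1.5182 that is 21.1%, a moderately precise estimate.

SE(β̂₁) = s / √Sxx, where s is the residual standard deviation and Sxx = Σ(x − x̄)². It is the yardstick for how far β̂₁ = 1.5182 could plausibly be from the true slope.

Relative precision:
- SE / |β̂₁| = 0.3203 / 1.5182 = 21.1%
- Rule of thumb (under 20%: precise; 20% to under 50%: moderately precise; 50% or more: imprecise) → moderately precise

Link to the t-test: t = β̂₁ / SE(β̂₁) = 1.5182 / 0.3203 = 4.7399, the statistic for H₀: β₁ = 0.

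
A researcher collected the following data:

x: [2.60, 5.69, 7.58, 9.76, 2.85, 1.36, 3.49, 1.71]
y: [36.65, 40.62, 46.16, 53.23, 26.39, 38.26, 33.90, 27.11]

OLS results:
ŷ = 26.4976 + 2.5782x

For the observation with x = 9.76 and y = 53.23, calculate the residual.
Residual = 1.5692

The residual is the difference between the actual value and the predicted value:

Residual = y - ŷ

Step 1: Calculate predicted value
ŷ = 26.4976 + 2.5782 × 9.76
ŷ = 51.6608

Step 2: Calculate residual
Residual = 53.23 - 51.6608
Residual = 1.5692

Interpretation: the model underestimates the actual value by 1.5692 at this point (positive residual → observation lies above the fitted line).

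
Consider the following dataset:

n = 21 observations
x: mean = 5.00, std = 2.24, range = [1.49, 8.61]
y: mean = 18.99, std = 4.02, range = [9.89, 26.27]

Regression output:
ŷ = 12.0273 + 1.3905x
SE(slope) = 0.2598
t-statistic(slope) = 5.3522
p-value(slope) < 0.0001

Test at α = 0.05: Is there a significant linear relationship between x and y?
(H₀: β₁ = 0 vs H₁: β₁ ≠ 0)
Reject H₀: p-value < 0.0001 < α = 0.05. The linear relationship is significant at the 5% level.

Hypothesis test for the slope coefficient:

H₀: β₁ = 0 (no linear relationship)
H₁: β₁ ≠ 0 (linear relationship exists)

Test statistic: t = β̂₁ / SE(β̂₁) = 1.3905 / 0.2598 = 5.3522

The p-value (<0.0001) is the probability, under H₀, of a t-statistic at least as extreme as |t| = 5.3522 (two-sided, df = n − 2 = 19).

Decision rule: reject H₀ if p-value < α.
p-value < 0.0001 < α = 0.05 → reject H₀.

At α = 0.05 the data do provide convincing evidence of a nonzero slope.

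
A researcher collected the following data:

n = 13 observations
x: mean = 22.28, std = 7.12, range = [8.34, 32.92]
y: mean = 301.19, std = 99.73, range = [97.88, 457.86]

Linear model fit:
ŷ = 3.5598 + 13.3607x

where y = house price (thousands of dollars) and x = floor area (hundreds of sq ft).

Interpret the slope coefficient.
An increase of one hundred sq ft in floor area is associated with a 13.3607 thousand dollars increase in predicted house price.

The slope β₁ = 13.3607 gives the rate at which the fitted house price changes with floor area.

Interpretation:
- Floor area up by 1 hundred sq ft → predicted house price increases by 13.3607 thousand dollars
- The effect is assumed constant over the observed range of x (linearity)

The intercept β₀ = 3.5598 is the predicted house price when floor area = 0; since the smallest observed x is 8.34, this is an extrapolation and mainly anchors the line.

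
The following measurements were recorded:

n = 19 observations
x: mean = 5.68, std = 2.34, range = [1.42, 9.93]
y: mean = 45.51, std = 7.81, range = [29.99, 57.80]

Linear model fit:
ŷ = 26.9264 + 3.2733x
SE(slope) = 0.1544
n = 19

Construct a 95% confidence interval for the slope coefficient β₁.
The 95% CI for β₁ is (2.9475, 3.5991)

Confidence interval for the slope:

The 95% CI for β₁ is: β̂₁ ± t*(α/2, n-2) × SE(β̂₁)

Step 1: Find critical t-value
- Confidence level = 0.95
- Degrees of freedom = n - 2 = 19 - 2 = 17
- t*(α/2, 17) = 2.1098

Step 2: Calculate margin of error
Margin = 2.1098 × 0.1544 = 0.3258

Step 3: Construct interval
CI = 3.2733 ± 0.3258
CI = (2.9475, 3.5991)

Interpretation: intervals built this way capture the true β₁ in 95% of repeated samples; here the plausible range for the per-unit effect of x on y is 2.9475 to 3.5991.
Since 0 is outside the interval, a two-sided test at α = 0.05 would reject H₀: β₁ = 0.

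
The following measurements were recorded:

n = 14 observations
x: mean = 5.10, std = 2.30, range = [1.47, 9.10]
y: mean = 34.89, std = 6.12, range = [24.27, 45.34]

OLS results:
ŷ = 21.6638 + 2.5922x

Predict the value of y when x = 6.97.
ŷ = 39.7314

x = 6.97 lies inside the observed range [1.47, 9.10], so the fitted equation applies directly:

ŷ = 21.6638 + 2.5922 × 6.97
ŷ = 21.6638 + 18.0676
ŷ = 39.7314

This is a point prediction; actual observations scatter around it by roughly the residual standard deviation.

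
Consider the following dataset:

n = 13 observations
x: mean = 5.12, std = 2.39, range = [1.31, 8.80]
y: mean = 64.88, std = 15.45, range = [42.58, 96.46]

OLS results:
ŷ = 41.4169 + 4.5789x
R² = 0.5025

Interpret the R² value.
About 50.25% of the variability in y is accounted for by the regression on x (R² = 0.5025) — a moderate linear fit.

The coefficient of determination R² is the fraction of the total variation in y that the fitted line accounts for.

Here R² = 0.5025:
- Explained: 50.25% of the variation in y
- Unexplained (residual): 100% − 50.25% = 49.75%
- Rule of thumb (below 0.3 weak; 0.3 to below 0.7 moderate; 0.7 and above strong) → moderate

Note: R² says nothing about causation, and a high R² does not by itself mean the linear form is appropriate — check the residuals.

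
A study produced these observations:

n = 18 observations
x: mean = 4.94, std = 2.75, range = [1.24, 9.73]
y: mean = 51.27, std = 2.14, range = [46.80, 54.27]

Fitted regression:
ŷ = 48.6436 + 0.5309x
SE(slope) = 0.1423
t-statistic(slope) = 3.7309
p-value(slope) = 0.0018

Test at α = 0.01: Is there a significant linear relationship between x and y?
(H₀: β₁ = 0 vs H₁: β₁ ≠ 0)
Reject H₀: p-value = 0.0018 < α = 0.01. The linear relationship is significant at the 1% level.

Hypothesis test for the slope coefficient:

H₀: β₁ = 0 (no linear relationship)
H₁: β₁ ≠ 0 (linear relationship exists)

Test statistic: t = β̂₁ / SE(β̂₁) = 0.5309 / 0.1423 = 3.7309

With df = 16, the two-sided p-value for |t| = 3.7309 is 0.0018.

Decision rule: reject H₀ if p-value < α.
p-value = 0.0018 < α = 0.01 → reject H₀.

At α = 0.01 the data do provide convincing evidence of a nonzero slope.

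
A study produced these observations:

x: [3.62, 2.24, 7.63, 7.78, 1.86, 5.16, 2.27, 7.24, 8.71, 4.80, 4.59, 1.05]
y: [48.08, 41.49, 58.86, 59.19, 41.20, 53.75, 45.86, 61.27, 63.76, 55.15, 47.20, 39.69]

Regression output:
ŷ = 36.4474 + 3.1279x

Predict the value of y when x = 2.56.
ŷ = 44.4548

Plug x = 2.56 into the fitted line:

ŷ = 36.4474 + 3.1279 × 2.56
ŷ = 36.4474 + 8.0074
ŷ = 44.4548

This is the fitted mean response at that x — an individual observation would come with a wider prediction interval.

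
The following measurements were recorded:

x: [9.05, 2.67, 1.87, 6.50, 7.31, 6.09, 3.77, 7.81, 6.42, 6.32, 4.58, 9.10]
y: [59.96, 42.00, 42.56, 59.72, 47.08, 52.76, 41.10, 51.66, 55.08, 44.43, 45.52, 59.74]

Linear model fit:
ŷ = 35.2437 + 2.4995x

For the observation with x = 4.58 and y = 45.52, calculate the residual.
Residual = -1.1714

The residual is the difference between the actual value and the predicted value:

Residual = y - ŷ

Step 1: Calculate predicted value
ŷ = 35.2437 + 2.4995 × 4.58
ŷ = 46.6914

Step 2: Calculate residual
Residual = 45.52 - 46.6914
Residual = -1.1714

The residual is negative, so the observed y = 45.52 sits below the regression line (the line overestimates it by 1.1714).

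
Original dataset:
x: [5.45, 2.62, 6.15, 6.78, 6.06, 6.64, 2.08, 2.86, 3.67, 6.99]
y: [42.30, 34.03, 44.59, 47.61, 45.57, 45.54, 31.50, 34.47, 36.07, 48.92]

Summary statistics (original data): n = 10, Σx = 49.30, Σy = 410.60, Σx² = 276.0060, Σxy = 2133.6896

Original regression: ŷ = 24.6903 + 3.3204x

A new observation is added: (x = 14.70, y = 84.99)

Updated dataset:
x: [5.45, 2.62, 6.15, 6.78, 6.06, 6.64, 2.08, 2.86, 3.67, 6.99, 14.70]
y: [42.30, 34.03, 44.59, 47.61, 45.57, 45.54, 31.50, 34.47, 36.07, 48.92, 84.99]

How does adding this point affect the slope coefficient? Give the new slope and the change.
Adding the point moves β₁ from 3.3204 to 4.1727, i.e. it increases by 0.8523 (+25.7%).

The new point has HIGH LEVERAGE: x = 14.70 is far from the original mean x̄ = 49.30/10 ≈ 4.93 (original range [2.08, 6.99]).

Step 1: Update the sums with the new point (n goes from 10 to 11)
Σx  = 49.30 + 14.70 = 64.00
Σy  = 410.60 + 84.99 = 495.59
Σx² = 276.0060 + 14.70² = 276.0060 + 216.0900 = 492.0960
Σxy = 2133.6896 + 14.70×84.99 = 2133.6896 + 1249.3530 = 3383.0426

Step 2: Recompute the slope with b₁ = (nΣxy − ΣxΣy) / (nΣx² − (Σx)²)
Numerator   = 11×3383.0426 − 64.00×495.59 = 37213.4686 − 31717.7600 = 5495.7086
Denominator = 11×492.0960 − 64.00² = 5413.0560 − 4096.0000 = 1317.0560
b₁(new) = 5495.7086 / 1317.0560 = 4.1727

(Same formula on the original sums: (10×2133.6896 − 49.30×410.60) / (10×276.0060 − 49.30²) = 1094.3160 / 329.5700 = 3.3204, matching the given fit.)

Step 3: Change in slope
Δβ₁ = 4.1727 − 3.3204 = +0.8523
Relative change = +0.8523 / 3.3204 × 100% = +25.7%
→ the slope increases when the point is added.

A high-leverage point only changes the slope if it is off the original line; here y = 84.99 is above the original trend, so the slope increases.
In practice: examine leverage (hᵢ) and Cook's distance rather than deleting it automatically; refit with and without it and report both if conclusions differ.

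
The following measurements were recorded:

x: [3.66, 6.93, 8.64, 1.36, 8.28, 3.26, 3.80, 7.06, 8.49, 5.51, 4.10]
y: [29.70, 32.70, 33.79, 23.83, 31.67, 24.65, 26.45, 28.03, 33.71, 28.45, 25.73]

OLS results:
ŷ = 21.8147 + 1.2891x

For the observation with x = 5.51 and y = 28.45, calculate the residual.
Residual = -0.4676

The residual is the difference between the actual value and the predicted value:

Residual = y - ŷ

Step 1: Calculate predicted value
ŷ = 21.8147 + 1.2891 × 5.51
ŷ = 28.9176

Step 2: Calculate residual
Residual = 28.45 - 28.9176
Residual = -0.4676

Sign check: y < ŷ, so the point is below the line and the fit overestimates here.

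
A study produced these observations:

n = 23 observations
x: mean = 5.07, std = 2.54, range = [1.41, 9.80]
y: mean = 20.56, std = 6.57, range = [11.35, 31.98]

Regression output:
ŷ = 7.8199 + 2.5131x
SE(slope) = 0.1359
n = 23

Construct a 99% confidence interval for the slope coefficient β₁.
The 99% CI for β₁ is (2.1283, 2.8979)

Confidence interval for the slope:

The 99% CI for β₁ is: β̂₁ ± t*(α/2, n-2) × SE(β̂₁)

Step 1: Find critical t-value
- Confidence level = 0.99
- Degrees of freedom = n - 2 = 23 - 2 = 21
- t*(α/2, 21) = 2.8314

Step 2: Calculate margin of error
Margin = 2.8314 × 0.1359 = 0.3848

Step 3: Construct interval
CI = 2.5131 ± 0.3848
CI = (2.1283, 2.8979)

Interpretation: intervals built this way capture the true β₁ in 99% of repeated samples; here the plausible range for the per-unit effect of x on y is 2.1283 to 2.8979.
The interval does not include 0, suggesting a significant linear relationship.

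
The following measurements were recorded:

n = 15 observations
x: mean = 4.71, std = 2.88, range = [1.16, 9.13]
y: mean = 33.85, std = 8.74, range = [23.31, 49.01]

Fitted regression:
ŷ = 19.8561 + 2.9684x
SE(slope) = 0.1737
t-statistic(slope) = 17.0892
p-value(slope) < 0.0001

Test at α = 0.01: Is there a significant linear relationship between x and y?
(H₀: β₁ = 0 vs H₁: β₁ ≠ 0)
p-value < 0.0001 < α = 0.01, so we reject H₀. The relationship is significant.

Hypothesis test for the slope coefficient:

H₀: β₁ = 0 (no linear relationship)
H₁: β₁ ≠ 0 (linear relationship exists)

Test statistic: t = β̂₁ / SE(β̂₁) = 2.9684 / 0.1737 = 17.0892

p < 0.0001: how often a slope estimate this far from 0 (in SE units) would arise by chance if β₁ were truly 0.

Decision rule: reject H₀ if p-value < α.
p-value < 0.0001 < α = 0.01 → reject H₀.

Conclusion: the linear association between x and y is significant at the 1% level.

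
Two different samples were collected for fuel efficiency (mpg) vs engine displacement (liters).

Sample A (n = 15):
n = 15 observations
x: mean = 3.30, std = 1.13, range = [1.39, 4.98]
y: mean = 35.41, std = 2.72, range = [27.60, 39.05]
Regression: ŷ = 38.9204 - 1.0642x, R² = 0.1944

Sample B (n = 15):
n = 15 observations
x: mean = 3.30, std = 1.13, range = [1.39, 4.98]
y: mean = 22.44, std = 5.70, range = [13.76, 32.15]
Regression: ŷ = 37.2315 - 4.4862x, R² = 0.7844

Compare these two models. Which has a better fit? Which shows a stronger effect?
Model B has the better fit (R² = 0.7844 vs 0.1944). Model B shows the stronger effect (|β₁| = 4.4862 vs 1.0642).

Model Comparison:

Goodness of fit (R²):
- Model A: R² = 0.1944 → 19.44% of variance in fuel efficiency explained
- Model B: R² = 0.7844 → 78.44% of variance in fuel efficiency explained
- 0.7844 > 0.1944 → Model B has the better fit

Which has the larger per-liter effect? (|β₁|)
- Model A: β₁ = -1.0642 → predicted fuel efficiency falls 1.0642 mpg per additional liter of engine displacement
- Model B: β₁ = -4.4862 → predicted fuel efficiency falls 4.4862 mpg per additional liter of engine displacement
- |-1.0642| < |-4.4862| → Model B shows the stronger marginal effect

Note: R² measures how tightly points cluster around the line; β₁ measures how steep the line is — they answer different questions.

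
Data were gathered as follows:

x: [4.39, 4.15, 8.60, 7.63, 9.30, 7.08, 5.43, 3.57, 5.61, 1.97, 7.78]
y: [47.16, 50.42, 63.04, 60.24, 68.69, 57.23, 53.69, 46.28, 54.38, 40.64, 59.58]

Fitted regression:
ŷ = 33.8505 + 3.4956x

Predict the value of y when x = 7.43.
ŷ = 59.8228

x = 7.43 lies inside the observed range [1.97, 9.30], so the fitted equation applies directly:

ŷ = 33.8505 + 3.4956 × 7.43
ŷ = 33.8505 + 25.9723
ŷ = 59.8228

This is a point prediction; actual observations scatter around it by roughly the residual standard deviation.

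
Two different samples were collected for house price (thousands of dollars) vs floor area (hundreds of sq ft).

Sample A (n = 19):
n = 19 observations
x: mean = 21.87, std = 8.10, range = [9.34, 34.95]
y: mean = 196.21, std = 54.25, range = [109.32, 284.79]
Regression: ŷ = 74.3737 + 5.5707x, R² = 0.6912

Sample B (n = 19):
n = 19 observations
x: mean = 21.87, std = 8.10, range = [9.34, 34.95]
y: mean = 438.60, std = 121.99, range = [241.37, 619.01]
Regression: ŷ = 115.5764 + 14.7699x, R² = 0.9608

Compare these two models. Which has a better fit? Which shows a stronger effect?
Model B has the better fit (R² = 0.9608 vs 0.6912). Model B shows the stronger effect (|β₁| = 14.7699 vs 5.5707).

Model Comparison:

Fit — compare R²:
- Model A: R² = 0.6912 → 69.12% of variance in house price explained
- Model B: R² = 0.9608 → 96.08% of variance in house price explained
- 0.9608 > 0.6912 → Model B has the better fit

Effect size (slope magnitude):
- Model A: β₁ = 5.5707 → predicted house price rises 5.5707 thousand dollars per additional hundred sq ft of floor area
- Model B: β₁ = 14.7699 → predicted house price rises 14.7699 thousand dollars per additional hundred sq ft of floor area
- |5.5707| < |14.7699| → Model B shows the stronger marginal effect

Note: A steeper slope doesn't make a better model if the scatter around the line is large.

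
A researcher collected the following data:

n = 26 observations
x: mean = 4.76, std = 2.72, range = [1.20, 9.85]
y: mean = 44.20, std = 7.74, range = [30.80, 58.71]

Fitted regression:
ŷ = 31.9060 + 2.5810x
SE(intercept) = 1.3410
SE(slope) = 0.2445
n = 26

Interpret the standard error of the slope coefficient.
SE(slope) = 0.2445 measures the uncertainty in the estimated slope. The coefficient is estimated precisely (SE/|β̂₁| = 9.5%).

What SE measures:
- The standard error quantifies the sampling variability of the coefficient estimate
- It is the estimated standard deviation of β̂₁ across hypothetical repeated samples of the same size
- Smaller SE → more precise estimate

Relative precision:
- SE / |β̂₁| = 0.2445 / 2.5810 = 9.5%
- Rule of thumb (under 20%: precise; 20% to under 50%: moderately precise; 50% or more: imprecise) → precise

Rough 95% range (±2 SE): 2.5810 ± 0.4890 → (2.0920, 3.0700).

What drives SE(β̂₁): more residual scatter → larger SE; larger n (here n = 26) → smaller SE.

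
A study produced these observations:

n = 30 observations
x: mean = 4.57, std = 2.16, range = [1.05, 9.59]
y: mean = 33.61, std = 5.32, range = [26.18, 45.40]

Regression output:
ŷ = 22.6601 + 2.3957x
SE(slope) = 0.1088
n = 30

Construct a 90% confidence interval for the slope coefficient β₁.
The 90% CI for β₁ is (2.2106, 2.5808)

Confidence interval for the slope:

The 90% CI for β₁ is: β̂₁ ± t*(α/2, n-2) × SE(β̂₁)

Step 1: Find critical t-value
- Confidence level = 0.9
- Degrees of freedom = n - 2 = 30 - 2 = 28
- t*(α/2, 28) = 1.7011

Step 2: Calculate margin of error
Margin = 1.7011 × 0.1088 = 0.1851

Step 3: Construct interval
CI = 2.3957 ± 0.1851
CI = (2.2106, 2.5808)

Interpretation: intervals built this way capture the true β₁ in 90% of repeated samples; here the plausible range for the per-unit effect of x on y is 2.2106 to 2.5808.
Since 0 is outside the interval, a two-sided test at α = 0.10 would reject H₀: β₁ = 0.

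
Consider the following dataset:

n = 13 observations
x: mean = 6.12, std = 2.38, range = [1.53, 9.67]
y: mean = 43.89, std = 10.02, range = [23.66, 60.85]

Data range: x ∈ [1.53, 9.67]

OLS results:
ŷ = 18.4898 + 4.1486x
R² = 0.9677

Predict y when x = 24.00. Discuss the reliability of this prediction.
ŷ = 118.0562, but this is extrapolation (above the data range [1.53, 9.67]) and may be unreliable.

Prediction calculation:
ŷ = 18.4898 + 4.1486 × 24.00
ŷ = 118.0562

Reliability:
- Data range: x ∈ [1.53, 9.67]
- Prediction point: x = 24.00 is 14.33 units above the observed range → this is EXTRAPOLATION, not interpolation

Why that matters here:
- Real relationships often flatten, saturate, or turn nonlinear at extremes
- R² describes fit only over the sampled x values; it says nothing about behaviour beyond them

Report the number if required, but flag clearly that it is an extrapolation.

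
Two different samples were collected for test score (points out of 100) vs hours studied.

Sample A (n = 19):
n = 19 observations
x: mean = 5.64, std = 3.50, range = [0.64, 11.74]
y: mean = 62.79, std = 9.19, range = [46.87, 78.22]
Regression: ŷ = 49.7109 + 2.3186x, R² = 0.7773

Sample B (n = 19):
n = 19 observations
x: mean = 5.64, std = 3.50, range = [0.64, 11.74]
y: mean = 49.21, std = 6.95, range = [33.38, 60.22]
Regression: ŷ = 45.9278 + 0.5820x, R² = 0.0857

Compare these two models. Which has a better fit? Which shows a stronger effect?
Model A has the better fit (R² = 0.7773 vs 0.0857). Model A shows the stronger effect (|β₁| = 2.3186 vs 0.5820).

Model Comparison:

Which explains more variance? (R²)
- Model A: R² = 0.7773 → 77.73% of variance in test score explained
- Model B: R² = 0.0857 → 8.57% of variance in test score explained
- 0.7773 > 0.0857 → Model A has the better fit

Effect size (slope magnitude):
- Model A: β₁ = 2.3186 → predicted test score rises 2.3186 points per additional hour of study time
- Model B: β₁ = 0.5820 → predicted test score rises 0.5820 points per additional hour of study time
- |2.3186| > |0.5820| → Model A shows the stronger marginal effect

Notes:
- The two samples could reflect different populations, time periods, or measurement quality.
- A better fit (higher R²) doesn't necessarily mean a more important relationship.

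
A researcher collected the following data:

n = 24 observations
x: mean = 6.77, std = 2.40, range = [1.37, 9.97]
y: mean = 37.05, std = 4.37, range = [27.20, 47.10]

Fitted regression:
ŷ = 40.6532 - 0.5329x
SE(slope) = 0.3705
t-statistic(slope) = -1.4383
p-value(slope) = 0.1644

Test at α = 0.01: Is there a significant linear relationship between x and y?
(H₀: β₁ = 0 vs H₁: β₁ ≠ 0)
p-value = 0.1644 ≥ α = 0.01, so we fail to reject H₀. The relationship is not significant.

Hypothesis test for the slope coefficient:

H₀: β₁ = 0 (no linear relationship)
H₁: β₁ ≠ 0 (linear relationship exists)

Test statistic: t = β̂₁ / SE(β̂₁) = -0.5329 / 0.3705 = -1.4383

p = 0.1644: how often a slope estimate this far from 0 (in SE units) would arise by chance if β₁ were truly 0.

Decision rule: reject H₀ if p-value < α.
p-value = 0.1644 ≥ α = 0.01 → fail to reject H₀.

There is not sufficient evidence at the 1% significance level to conclude that a linear relationship exists between x and y.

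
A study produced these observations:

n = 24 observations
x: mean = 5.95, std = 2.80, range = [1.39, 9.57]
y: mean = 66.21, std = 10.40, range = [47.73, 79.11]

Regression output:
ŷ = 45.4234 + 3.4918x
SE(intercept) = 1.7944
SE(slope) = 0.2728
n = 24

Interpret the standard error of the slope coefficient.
SE(slope) = 0.2728 measures the uncertainty in the estimated slope. The coefficient is estimated precisely (SE/|β̂₁| = 7.8%).

SE(β̂₁) = s / √Sxx, where s is the residual standard deviation and Sxx = Σ(x − x̄)². It is the yardstick for how far β̂₁ = 3.4918 could plausibly be from the true slope.

Relative precision:
- SE / |β̂₁| = 0.2728 / 3.4918 = 7.8%
- Rule of thumb (under 20%: precise; 20% to under 50%: moderately precise; 50% or more: imprecise) → precise

Link to the t-test: t = β̂₁ / SE(β̂₁) = 3.4918 / 0.2728 = 12.7999, the statistic for H₀: β₁ = 0.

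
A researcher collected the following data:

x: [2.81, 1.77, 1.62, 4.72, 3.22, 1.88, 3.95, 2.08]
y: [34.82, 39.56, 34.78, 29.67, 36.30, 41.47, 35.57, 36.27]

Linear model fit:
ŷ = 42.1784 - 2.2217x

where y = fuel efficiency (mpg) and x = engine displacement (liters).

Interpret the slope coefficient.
An increase of one liter in engine displacement is associated with a 2.2217 mpg decrease in predicted fuel efficiency.

The slope β₁ = -2.2217 gives the rate at which the fitted fuel efficiency changes with engine displacement.

Interpretation:
- Engine displacement up by 1 liter → predicted fuel efficiency decreases by 2.2217 mpg
- The effect is assumed constant over the observed range of x (linearity)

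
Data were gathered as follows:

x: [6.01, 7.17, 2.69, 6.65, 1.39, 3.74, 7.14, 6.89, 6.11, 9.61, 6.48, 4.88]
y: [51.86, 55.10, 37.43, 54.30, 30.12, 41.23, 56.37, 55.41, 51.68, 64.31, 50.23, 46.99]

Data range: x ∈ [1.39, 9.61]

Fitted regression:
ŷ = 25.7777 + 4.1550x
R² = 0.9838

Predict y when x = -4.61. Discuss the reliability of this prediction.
ŷ = 6.6232, but this is extrapolation (below the data range [1.39, 9.61]) and may be unreliable.

Prediction calculation:
ŷ = 25.7777 + 4.1550 × (-4.61)
ŷ = 6.6232

Reliability:
- Data range: x ∈ [1.39, 9.61]
- Prediction point: x = -4.61 is 6.00 units below the observed range → this is EXTRAPOLATION, not interpolation

Why that matters here:
- The standard error of prediction grows with (x − x̄)², and x = -4.61 is far from x̄ = 5.73
- Real relationships often flatten, saturate, or turn nonlinear at extremes

A defensible statement: 'if the linear trend continued to x = -4.61, y would be about 6.6232' — the premise is untested.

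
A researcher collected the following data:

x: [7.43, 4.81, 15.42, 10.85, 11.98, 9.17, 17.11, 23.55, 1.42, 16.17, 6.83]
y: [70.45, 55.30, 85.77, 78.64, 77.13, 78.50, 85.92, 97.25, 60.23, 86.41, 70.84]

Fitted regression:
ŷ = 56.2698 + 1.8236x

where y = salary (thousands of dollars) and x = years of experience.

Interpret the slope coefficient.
An increase of one year in experience is associated with a 1.8236 thousand dollars increase in predicted salary.

β₁ = 1.8236 is the change in predicted salary (thousand dollars) per additional year of experience.

Interpretation:
- Experience up by 1 year → predicted salary increases by 1.8236 thousand dollars
- This is a linear approximation: the same per-unit change is assumed across the whole observed x range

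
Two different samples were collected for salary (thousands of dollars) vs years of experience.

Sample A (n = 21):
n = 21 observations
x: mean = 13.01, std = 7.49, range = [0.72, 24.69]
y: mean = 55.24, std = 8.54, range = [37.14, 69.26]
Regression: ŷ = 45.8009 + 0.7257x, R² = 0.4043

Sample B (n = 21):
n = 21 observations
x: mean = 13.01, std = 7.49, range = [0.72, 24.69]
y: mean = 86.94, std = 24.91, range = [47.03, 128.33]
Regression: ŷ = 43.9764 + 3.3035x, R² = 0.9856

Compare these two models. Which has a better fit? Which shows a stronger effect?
Model B has the better fit (R² = 0.9856 vs 0.4043). Model B shows the stronger effect (|β₁| = 3.3035 vs 0.7257).

Model Comparison:

Fit — compare R²:
- Model A: R² = 0.4043 → 40.43% of variance in salary explained
- Model B: R² = 0.9856 → 98.56% of variance in salary explained
- 0.9856 > 0.4043 → Model B has the better fit

Effect size (slope magnitude):
- Model A: β₁ = 0.7257 → predicted salary rises 0.7257 thousand dollars per additional year of experience
- Model B: β₁ = 3.3035 → predicted salary rises 3.3035 thousand dollars per additional year of experience
- |0.7257| < |3.3035| → Model B shows the stronger marginal effect

Note: R² measures how tightly points cluster around the line; β₁ measures how steep the line is — they answer different questions.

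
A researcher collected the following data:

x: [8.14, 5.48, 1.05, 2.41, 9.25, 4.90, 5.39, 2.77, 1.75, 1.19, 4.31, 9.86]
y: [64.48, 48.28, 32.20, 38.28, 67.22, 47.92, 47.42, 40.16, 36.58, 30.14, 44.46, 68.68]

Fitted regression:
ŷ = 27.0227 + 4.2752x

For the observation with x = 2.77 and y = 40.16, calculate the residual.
Residual = 1.2950

The residual is the difference between the actual value and the predicted value:

Residual = y - ŷ

Step 1: Calculate predicted value
ŷ = 27.0227 + 4.2752 × 2.77
ŷ = 38.8650

Step 2: Calculate residual
Residual = 40.16 - 38.8650
Residual = 1.2950

The residual is positive, so the observed y = 40.16 sits above the regression line (the line underestimates it by 1.2950).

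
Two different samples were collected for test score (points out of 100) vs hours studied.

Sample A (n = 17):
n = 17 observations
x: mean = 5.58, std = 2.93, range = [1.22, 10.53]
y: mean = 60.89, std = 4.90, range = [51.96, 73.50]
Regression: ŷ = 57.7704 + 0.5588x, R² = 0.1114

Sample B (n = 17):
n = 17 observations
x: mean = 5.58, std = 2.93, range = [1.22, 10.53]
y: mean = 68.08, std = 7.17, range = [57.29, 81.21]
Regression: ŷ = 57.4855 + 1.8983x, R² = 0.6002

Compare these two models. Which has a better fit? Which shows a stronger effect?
Model B has the better fit (R² = 0.6002 vs 0.1114). Model B shows the stronger effect (|β₁| = 1.8983 vs 0.5588).

Model Comparison:

Fit — compare R²:
- Model A: R² = 0.1114 → 11.14% of variance in test score explained
- Model B: R² = 0.6002 → 60.02% of variance in test score explained
- 0.6002 > 0.1114 → Model B has the better fit

Which has the larger per-hour effect? (|β₁|)
- Model A: β₁ = 0.5588 → predicted test score rises 0.5588 points per additional hour of study time
- Model B: β₁ = 1.8983 → predicted test score rises 1.8983 points per additional hour of study time
- |0.5588| < |1.8983| → Model B shows the stronger marginal effect

Note: A better fit (higher R²) doesn't necessarily mean a more important relationship.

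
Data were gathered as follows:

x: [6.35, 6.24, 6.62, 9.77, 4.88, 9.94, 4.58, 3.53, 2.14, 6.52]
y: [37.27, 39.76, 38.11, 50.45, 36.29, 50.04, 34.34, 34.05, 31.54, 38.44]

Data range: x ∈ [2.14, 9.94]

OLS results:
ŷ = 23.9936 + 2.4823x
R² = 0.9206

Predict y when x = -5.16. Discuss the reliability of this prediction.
The equation gives ŷ = 11.1849; however x = -5.16 is 7.30 units below the observed range, so this extrapolated value should not be trusted.

Prediction calculation:
ŷ = 23.9936 + 2.4823 × (-5.16)
ŷ = 11.1849

Reliability:
- Data range: x ∈ [2.14, 9.94]
- Prediction point: x = -5.16 is 7.30 units below the observed range → this is EXTRAPOLATION, not interpolation

Why that matters here:
- The standard error of prediction grows with (x − x̄)², and x = -5.16 is far from x̄ = 6.06
- The linear relationship may not hold outside the observed range
- Real relationships often flatten, saturate, or turn nonlinear at extremes

Report the number if required, but flag clearly that it is an extrapolation.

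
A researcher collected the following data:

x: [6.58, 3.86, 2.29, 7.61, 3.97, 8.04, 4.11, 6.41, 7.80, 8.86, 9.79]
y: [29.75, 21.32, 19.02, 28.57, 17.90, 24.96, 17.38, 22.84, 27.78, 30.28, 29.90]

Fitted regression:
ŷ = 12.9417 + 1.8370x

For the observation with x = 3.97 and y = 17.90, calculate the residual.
Residual = -2.3346

The residual is the difference between the actual value and the predicted value:

Residual = y - ŷ

Step 1: Calculate predicted value
ŷ = 12.9417 + 1.8370 × 3.97
ŷ = 20.2346

Step 2: Calculate residual
Residual = 17.90 - 20.2346
Residual = -2.3346

The residual is negative, so the observed y = 17.90 sits below the regression line (the line overestimates it by 2.3346).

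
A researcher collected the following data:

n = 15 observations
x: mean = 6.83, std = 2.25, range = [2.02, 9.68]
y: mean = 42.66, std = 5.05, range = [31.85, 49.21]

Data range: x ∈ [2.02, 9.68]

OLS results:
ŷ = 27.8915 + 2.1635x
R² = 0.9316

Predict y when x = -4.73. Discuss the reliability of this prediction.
ŷ = 17.6581, but this is extrapolation (below the data range [2.02, 9.68]) and may be unreliable.

Prediction calculation:
ŷ = 27.8915 + 2.1635 × (-4.73)
ŷ = 17.6581

Reliability:
- Data range: x ∈ [2.02, 9.68]
- Prediction point: x = -4.73 is 6.75 units below the observed range → this is EXTRAPOLATION, not interpolation

Why that matters here:
- The standard error of prediction grows with (x − x̄)², and x = -4.73 is far from x̄ = 6.83
- There are no observations near this x to validate the fitted line there
- R² describes fit only over the sampled x values; it says nothing about behaviour beyond them

The R² = 0.9316 only validates the fit within [2.02, 9.68]; treat ŷ = 17.6581 with caution.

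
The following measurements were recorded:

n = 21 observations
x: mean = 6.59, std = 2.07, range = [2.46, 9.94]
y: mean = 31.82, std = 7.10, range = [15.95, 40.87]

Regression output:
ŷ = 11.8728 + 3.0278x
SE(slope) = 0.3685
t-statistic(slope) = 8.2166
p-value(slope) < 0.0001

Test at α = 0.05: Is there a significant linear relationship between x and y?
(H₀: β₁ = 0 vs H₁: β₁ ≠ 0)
Since p-value < 0.0001 < α = 0.05, reject H₀ — the slope is significantly different from 0.

Hypothesis test for the slope coefficient:

H₀: β₁ = 0 (no linear relationship)
H₁: β₁ ≠ 0 (linear relationship exists)

Test statistic: t = β̂₁ / SE(β̂₁) = 3.0278 / 0.3685 = 8.2166

The p-value (<0.0001) is the probability, under H₀, of a t-statistic at least as extreme as |t| = 8.2166 (two-sided, df = n − 2 = 19).

Decision rule: reject H₀ if p-value < α.
p-value < 0.0001 < α = 0.05 → reject H₀.

At α = 0.05 the data do provide convincing evidence of a nonzero slope.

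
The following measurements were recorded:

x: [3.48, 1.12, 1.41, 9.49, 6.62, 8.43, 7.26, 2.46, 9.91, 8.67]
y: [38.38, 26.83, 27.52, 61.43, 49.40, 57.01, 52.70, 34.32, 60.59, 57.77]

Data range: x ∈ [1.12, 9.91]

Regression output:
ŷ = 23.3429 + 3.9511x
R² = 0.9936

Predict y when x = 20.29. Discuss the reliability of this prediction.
ŷ = 103.5107 (extrapolation — x = 20.29 lies outside [1.12, 9.91], so reliability is low).

Prediction calculation:
ŷ = 23.3429 + 3.9511 × 20.29
ŷ = 103.5107

Reliability:
- Data range: x ∈ [1.12, 9.91]
- Prediction point: x = 20.29 is 10.38 units above the observed range → this is EXTRAPOLATION, not interpolation

Why that matters here:
- The linear relationship may not hold outside the observed range
- Real relationships often flatten, saturate, or turn nonlinear at extremes

Report the number if required, but flag clearly that it is an extrapolation.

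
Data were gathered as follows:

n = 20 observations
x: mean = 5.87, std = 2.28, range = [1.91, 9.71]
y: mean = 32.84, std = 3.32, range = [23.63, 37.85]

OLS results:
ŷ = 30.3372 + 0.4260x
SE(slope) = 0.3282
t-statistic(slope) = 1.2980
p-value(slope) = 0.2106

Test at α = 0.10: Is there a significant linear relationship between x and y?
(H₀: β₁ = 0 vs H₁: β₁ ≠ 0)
p-value = 0.2106 ≥ α = 0.10, so we fail to reject H₀. The relationship is not significant.

Hypothesis test for the slope coefficient:

H₀: β₁ = 0 (no linear relationship)
H₁: β₁ ≠ 0 (linear relationship exists)

Test statistic: t = β̂₁ / SE(β̂₁) = 0.4260 / 0.3282 = 1.2980

p = 0.2106: how often a slope estimate this far from 0 (in SE units) would arise by chance if β₁ were truly 0.

Decision rule: reject H₀ if p-value < α.
p-value = 0.2106 ≥ α = 0.10 → fail to reject H₀.

At α = 0.10 the data do not provide convincing evidence of a nonzero slope.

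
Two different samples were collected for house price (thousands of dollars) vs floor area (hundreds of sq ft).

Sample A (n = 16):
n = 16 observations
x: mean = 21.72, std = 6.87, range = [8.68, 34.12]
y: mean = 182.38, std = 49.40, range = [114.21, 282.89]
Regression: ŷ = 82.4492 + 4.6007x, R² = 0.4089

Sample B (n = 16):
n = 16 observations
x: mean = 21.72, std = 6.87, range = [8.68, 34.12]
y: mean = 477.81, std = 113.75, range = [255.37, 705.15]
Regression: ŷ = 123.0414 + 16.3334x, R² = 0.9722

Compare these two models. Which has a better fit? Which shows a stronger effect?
Model B has the better fit (R² = 0.9722 vs 0.4089). Model B shows the stronger effect (|β₁| = 16.3334 vs 4.6007).

Model Comparison:

Goodness of fit (R²):
- Model A: R² = 0.4089 → 40.89% of variance in house price explained
- Model B: R² = 0.9722 → 97.22% of variance in house price explained
- 0.9722 > 0.4089 → Model B has the better fit

Strength of effect — compare |β₁|:
- Model A: β₁ = 4.6007 → predicted house price rises 4.6007 thousand dollars per additional hundred sq ft of floor area
- Model B: β₁ = 16.3334 → predicted house price rises 16.3334 thousand dollars per additional hundred sq ft of floor area
- |4.6007| < |16.3334| → Model B shows the stronger marginal effect

Notes:
- R² measures how tightly points cluster around the line; β₁ measures how steep the line is — they answer different questions.
- A steeper slope doesn't make a better model if the scatter around the line is large.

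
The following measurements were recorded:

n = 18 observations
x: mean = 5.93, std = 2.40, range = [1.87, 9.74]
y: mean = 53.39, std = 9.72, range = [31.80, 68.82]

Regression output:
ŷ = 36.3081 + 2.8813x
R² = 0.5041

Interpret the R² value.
The model explains 50.41% of the variance in y (R² = 0.5041), leaving 49.59% unexplained; the fit is moderate.

The coefficient of determination R² is the fraction of the total variation in y that the fitted line accounts for.

Here R² = 0.5041:
- Explained: 50.41% of the variation in y
- Unexplained (residual): 100% − 50.41% = 49.59%
- Rule of thumb (below 0.3 weak; 0.3 to below 0.7 moderate; 0.7 and above strong) → moderate

Equivalently, for simple linear regression R² = r², so |r| = √0.5041 ≈ 0.7100.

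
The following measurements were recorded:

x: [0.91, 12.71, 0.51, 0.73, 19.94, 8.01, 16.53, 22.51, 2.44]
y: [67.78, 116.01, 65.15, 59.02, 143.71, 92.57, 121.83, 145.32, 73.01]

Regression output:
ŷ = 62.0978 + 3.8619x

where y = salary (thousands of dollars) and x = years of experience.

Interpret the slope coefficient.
An increase of one year in experience is associated with a 3.8619 thousand dollars increase in predicted salary.

β₁ = 3.8619 is the change in predicted salary (thousand dollars) per additional year of experience.

Interpretation:
- Experience up by 1 year → predicted salary increases by 3.8619 thousand dollars
- The effect is assumed constant over the observed range of x (linearity)

The intercept β₀ = 62.0978 is the predicted salary when experience = 0; since the smallest observed x is 0.51, this is an extrapolation and mainly anchors the line.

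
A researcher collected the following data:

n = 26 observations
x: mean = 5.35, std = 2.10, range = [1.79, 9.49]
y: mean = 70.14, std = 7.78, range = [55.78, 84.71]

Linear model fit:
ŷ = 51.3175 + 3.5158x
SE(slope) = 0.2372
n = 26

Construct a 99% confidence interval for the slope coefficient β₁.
The 99% CI for β₁ is (2.8524, 4.1792)

Confidence interval for the slope:

The 99% CI for β₁ is: β̂₁ ± t*(α/2, n-2) × SE(β̂₁)

Step 1: Find critical t-value
- Confidence level = 0.99
- Degrees of freedom = n - 2 = 26 - 2 = 24
- t*(α/2, 24) = 2.7969

Step 2: Calculate margin of error
Margin = 2.7969 × 0.2372 = 0.6634

Step 3: Construct interval
CI = 3.5158 ± 0.6634
CI = (2.8524, 4.1792)

Interpretation: intervals built this way capture the true β₁ in 99% of repeated samples; here the plausible range for the per-unit effect of x on y is 2.8524 to 4.1792.
The interval does not include 0, suggesting a significant linear relationship.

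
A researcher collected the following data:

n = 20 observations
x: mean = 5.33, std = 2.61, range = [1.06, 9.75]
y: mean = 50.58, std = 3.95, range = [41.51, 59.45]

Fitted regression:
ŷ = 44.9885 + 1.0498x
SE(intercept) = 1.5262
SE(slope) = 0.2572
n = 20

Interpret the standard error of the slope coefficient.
SE(slope) = 0.2572 measures the uncertainty in the estimated slope. The coefficient is estimated with moderate precision (SE/|β̂₁| = 24.5%).

SE(β̂₁) = 0.2572 says: if we drew many samples of n = 20 from the same population and refit each time, the fitted slopes would scatter with a standard deviation of roughly 0.2572 around the true β₁.

Relative precision:
- SE / |β̂₁| = 0.2572 / 1.0498 = 24.5%
- Rule of thumb (under 20%: precise; 20% to under 50%: moderately precise; 50% or more: imprecise) → moderately precise

Rough 95% range (±2 SE): 1.0498 ± 0.5144 → (0.5354, 1.5642).

What drives SE(β̂₁): more residual scatter → larger SE; wider spread of x values → smaller SE; larger n (here n = 20) → smaller SE.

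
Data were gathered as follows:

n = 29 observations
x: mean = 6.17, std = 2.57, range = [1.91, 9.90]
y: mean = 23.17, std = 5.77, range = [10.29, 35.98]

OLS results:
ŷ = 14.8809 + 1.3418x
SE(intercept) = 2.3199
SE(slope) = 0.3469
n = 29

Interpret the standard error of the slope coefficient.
SE(slope) = 0.3469 measures the uncertainty in the estimated slope. The coefficient is estimated with moderate precision (SE/|β̂₁| = 25.9%).

What SE measures:
- The standard error quantifies the sampling variability of the coefficient estimate
- It is the estimated standard deviation of β̂₁ across hypothetical repeated samples of the same size
- Smaller SE → more precise estimate

Relative precision:
- SE / |β̂₁| = 0.3469 / 1.3418 = 25.9%
- Rule of thumb (under 20%: precise; 20% to under 50%: moderately precise; 50% or more: imprecise) → moderately precise

Link to interval estimation: a confidence interval for β₁ is β̂₁ ± t* × 0.3469, so SE sets the half-width per unit of t*.

What drives SE(β̂₁): wider spread of x values → smaller SE; larger n (here n = 29) → smaller SE; more residual scatter → larger SE.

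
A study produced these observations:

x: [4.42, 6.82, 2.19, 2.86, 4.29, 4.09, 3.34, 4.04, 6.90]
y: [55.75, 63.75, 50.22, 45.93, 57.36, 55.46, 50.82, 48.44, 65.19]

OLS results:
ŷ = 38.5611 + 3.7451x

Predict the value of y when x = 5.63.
ŷ = 59.6460

Plug x = 5.63 into the fitted line:

ŷ = 38.5611 + 3.7451 × 5.63
ŷ = 38.5611 + 21.0849
ŷ = 59.6460

This is the fitted mean response at that x — an individual observation would come with a wider prediction interval.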